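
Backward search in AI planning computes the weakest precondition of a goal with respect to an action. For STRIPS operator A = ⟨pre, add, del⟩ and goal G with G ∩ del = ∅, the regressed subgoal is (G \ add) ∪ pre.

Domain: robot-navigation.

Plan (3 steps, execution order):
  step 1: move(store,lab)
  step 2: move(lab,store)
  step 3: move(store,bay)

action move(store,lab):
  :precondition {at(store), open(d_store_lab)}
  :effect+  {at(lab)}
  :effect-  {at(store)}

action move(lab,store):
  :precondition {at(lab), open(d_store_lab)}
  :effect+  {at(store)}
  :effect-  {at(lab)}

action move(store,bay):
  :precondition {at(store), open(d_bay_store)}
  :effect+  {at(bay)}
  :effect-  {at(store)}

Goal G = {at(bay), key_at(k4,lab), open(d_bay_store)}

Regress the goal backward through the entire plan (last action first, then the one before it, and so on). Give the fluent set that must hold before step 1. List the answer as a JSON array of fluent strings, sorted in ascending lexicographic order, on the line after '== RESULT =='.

Work backward from the goal:
  through step 3 (move(store,bay)): drop {at(bay)}, keep {key_at(k4,lab), open(d_bay_store)}, require {at(store), open(d_bay_store)}
    → {at(store), key_at(k4,lab), open(d_bay_store)}
  through step 2 (move(lab,store)): drop {at(store)}, keep {key_at(k4,lab), open(d_bay_store)}, require {at(lab), open(d_store_lab)}
    → {at(lab), key_at(k4,lab), open(d_bay_store), open(d_store_lab)}
  through step 1 (move(store,lab)): drop {at(lab)}, keep {key_at(k4,lab), open(d_bay_store), open(d_store_lab)}, require {at(store), open(d_store_lab)}
    → {at(store), key_at(k4,lab), open(d_bay_store), open(d_store_lab)}

== RESULT ==
["at(store)", "key_at(k4,lab)", "open(d_bay_store)", "open(d_store_lab)"]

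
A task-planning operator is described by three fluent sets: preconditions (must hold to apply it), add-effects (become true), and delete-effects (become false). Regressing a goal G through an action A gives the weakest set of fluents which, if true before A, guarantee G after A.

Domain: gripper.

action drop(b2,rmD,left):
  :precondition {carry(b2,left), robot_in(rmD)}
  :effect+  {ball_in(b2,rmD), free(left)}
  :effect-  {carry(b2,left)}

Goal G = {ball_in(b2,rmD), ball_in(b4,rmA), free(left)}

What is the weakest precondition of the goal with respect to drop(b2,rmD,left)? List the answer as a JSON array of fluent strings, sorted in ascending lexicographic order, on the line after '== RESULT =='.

Compute (G \ add) ∪ pre:
  G ∩ del = {}  (empty — regression defined)
  G \ add = {ball_in(b2,rmD), ball_in(b4,rmA), free(left)} \ {ball_in(b2,rmD), free(left)} = {ball_in(b4,rmA)}
  ∪ pre   = {ball_in(b4,rmA)} ∪ {carry(b2,left), robot_in(rmD)}
          = {ball_in(b4,rmA), carry(b2,left), robot_in(rmD)}

== RESULT ==
["ball_in(b4,rmA)", "carry(b2,left)", "robot_in(rmD)"]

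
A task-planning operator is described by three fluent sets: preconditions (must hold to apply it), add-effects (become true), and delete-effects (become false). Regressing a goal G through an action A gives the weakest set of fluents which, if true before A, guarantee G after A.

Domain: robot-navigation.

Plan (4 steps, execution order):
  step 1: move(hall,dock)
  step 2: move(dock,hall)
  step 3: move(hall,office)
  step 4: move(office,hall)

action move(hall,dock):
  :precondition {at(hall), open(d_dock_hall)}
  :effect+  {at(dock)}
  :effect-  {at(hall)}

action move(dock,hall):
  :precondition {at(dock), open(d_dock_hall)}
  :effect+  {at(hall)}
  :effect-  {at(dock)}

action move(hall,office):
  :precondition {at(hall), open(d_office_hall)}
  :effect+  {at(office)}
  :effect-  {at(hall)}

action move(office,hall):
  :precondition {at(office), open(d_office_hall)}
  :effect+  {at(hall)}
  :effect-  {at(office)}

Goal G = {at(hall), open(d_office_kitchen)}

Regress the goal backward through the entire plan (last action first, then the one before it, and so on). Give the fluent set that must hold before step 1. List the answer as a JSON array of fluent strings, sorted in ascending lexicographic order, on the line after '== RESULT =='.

Work backward from the goal:
  through step 4 (move(office,hall)): drop {at(hall)}, keep {open(d_office_kitchen)}, require {at(office), open(d_office_hall)}
    → {at(office), open(d_office_hall), open(d_office_kitchen)}
  through step 3 (move(hall,office)): drop {at(office)}, keep {open(d_office_hall), open(d_office_kitchen)}, require {at(hall), open(d_office_hall)}
    → {at(hall), open(d_office_hall), open(d_office_kitchen)}
  through step 2 (move(dock,hall)): drop {at(hall)}, keep {open(d_office_hall), open(d_office_kitchen)}, require {at(dock), open(d_dock_hall)}
    → {at(dock), open(d_dock_hall), open(d_office_hall), open(d_office_kitchen)}
  through step 1 (move(hall,dock)): drop {at(dock)}, keep {open(d_dock_hall), open(d_office_hall), open(d_office_kitchen)}, require {at(hall), open(d_dock_hall)}
    → {at(hall), open(d_dock_hall), open(d_office_hall), open(d_office_kitchen)}

== RESULT ==
["at(hall)", "open(d_dock_hall)", "open(d_office_hall)", "open(d_office_kitchen)"]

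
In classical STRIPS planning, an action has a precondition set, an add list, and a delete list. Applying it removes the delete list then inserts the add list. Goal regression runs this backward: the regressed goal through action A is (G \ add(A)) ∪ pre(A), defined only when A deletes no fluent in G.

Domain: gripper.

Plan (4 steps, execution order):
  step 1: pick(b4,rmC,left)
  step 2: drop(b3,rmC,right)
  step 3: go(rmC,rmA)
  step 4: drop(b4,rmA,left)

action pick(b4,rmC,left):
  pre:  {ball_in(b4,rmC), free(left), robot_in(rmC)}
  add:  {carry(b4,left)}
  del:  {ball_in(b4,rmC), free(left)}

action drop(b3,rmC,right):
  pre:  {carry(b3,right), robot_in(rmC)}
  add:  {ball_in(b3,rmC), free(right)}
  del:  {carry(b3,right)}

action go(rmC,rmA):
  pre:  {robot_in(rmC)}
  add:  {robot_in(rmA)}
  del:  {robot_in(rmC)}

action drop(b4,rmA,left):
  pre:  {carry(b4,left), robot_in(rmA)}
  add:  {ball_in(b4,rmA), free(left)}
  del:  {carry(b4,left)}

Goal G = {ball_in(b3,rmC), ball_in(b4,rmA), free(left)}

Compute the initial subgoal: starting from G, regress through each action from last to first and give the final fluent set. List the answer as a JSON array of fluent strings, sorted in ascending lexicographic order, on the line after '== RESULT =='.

Work backward from the goal:
  through step 4 (drop(b4,rmA,left)): drop {ball_in(b4,rmA), free(left)}, keep {ball_in(b3,rmC)}, require {carry(b4,left), robot_in(rmA)}
    → {ball_in(b3,rmC), carry(b4,left), robot_in(rmA)}
  through step 3 (go(rmC,rmA)): drop {robot_in(rmA)}, keep {ball_in(b3,rmC), carry(b4,left)}, require {robot_in(rmC)}
    → {ball_in(b3,rmC), carry(b4,left), robot_in(rmC)}
  through step 2 (drop(b3,rmC,right)): drop {ball_in(b3,rmC)}, keep {carry(b4,left), robot_in(rmC)}, require {carry(b3,right), robot_in(rmC)}
    → {carry(b3,right), carry(b4,left), robot_in(rmC)}
  through step 1 (pick(b4,rmC,left)): drop {carry(b4,left)}, keep {carry(b3,right), robot_in(rmC)}, require {ball_in(b4,rmC), free(left), robot_in(rmC)}
    → {ball_in(b4,rmC), carry(b3,right), free(left), robot_in(rmC)}

== RESULT ==
["ball_in(b4,rmC)", "carry(b3,right)", "free(left)", "robot_in(rmC)"]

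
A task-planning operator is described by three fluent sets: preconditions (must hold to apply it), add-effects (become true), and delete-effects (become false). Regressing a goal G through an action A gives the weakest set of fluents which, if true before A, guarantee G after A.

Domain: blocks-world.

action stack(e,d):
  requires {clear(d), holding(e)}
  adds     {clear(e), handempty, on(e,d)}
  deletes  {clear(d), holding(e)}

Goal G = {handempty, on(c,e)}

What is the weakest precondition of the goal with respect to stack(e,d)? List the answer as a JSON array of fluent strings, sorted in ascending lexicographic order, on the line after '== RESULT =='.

Compute (G \ add) ∪ pre:
  G ∩ del = {}  (empty — regression defined)
  G \ add = {handempty, on(c,e)} \ {clear(e), handempty, on(e,d)} = {on(c,e)}
  ∪ pre   = {on(c,e)} ∪ {clear(d), holding(e)}
          = {clear(d), holding(e), on(c,e)}

== RESULT ==
["clear(d)", "holding(e)", "on(c,e)"]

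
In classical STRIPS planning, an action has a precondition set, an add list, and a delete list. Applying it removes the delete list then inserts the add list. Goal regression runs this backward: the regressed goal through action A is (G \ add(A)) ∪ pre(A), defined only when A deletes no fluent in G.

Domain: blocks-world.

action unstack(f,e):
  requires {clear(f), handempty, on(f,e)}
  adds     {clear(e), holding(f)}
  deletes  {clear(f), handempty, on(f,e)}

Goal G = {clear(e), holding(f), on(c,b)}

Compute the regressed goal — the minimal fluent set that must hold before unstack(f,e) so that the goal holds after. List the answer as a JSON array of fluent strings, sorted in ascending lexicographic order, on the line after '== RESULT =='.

Regress:
  G ∩ del = {}  (empty — regression defined)
  G \ add = {clear(e), holding(f), on(c,b)} \ {clear(e), holding(f)} = {on(c,b)}
  ∪ pre   = {on(c,b)} ∪ {clear(f), handempty, on(f,e)}
          = {clear(f), handempty, on(c,b), on(f,e)}

== RESULT ==
["clear(f)", "handempty", "on(c,b)", "on(f,e)"]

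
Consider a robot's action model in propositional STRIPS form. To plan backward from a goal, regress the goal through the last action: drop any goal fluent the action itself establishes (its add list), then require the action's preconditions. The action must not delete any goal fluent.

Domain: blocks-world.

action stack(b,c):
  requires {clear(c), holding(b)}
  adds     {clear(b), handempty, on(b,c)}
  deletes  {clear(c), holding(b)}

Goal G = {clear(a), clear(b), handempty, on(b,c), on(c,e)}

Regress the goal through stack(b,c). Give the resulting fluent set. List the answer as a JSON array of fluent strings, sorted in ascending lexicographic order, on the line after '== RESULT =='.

Compute (G \ add) ∪ pre:
  G ∩ del = {}  (empty — regression defined)
  G \ add = {clear(a), clear(b), handempty, on(b,c), on(c,e)} \ {clear(b), handempty, on(b,c)} = {clear(a), on(c,e)}
  ∪ pre   = {clear(a), on(c,e)} ∪ {clear(c), holding(b)}
          = {clear(a), clear(c), holding(b), on(c,e)}

== RESULT ==
["clear(a)", "clear(c)", "holding(b)", "on(c,e)"]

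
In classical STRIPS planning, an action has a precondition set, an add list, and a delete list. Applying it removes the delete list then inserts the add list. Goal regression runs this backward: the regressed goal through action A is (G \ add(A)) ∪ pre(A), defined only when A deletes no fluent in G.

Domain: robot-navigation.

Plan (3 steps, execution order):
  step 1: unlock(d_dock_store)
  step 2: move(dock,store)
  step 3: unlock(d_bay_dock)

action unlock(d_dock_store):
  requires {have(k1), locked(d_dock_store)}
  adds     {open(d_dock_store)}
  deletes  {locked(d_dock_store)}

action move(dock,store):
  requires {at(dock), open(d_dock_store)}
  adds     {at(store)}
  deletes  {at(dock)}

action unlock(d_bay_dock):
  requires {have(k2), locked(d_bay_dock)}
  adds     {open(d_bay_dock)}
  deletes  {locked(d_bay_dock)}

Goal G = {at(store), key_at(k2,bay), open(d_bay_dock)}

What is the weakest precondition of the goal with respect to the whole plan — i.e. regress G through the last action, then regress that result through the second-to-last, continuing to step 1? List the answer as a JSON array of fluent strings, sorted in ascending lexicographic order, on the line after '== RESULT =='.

Regress step by step:
  through step 3 (unlock(d_bay_dock)): drop {open(d_bay_dock)}, keep {at(store), key_at(k2,bay)}, require {have(k2), locked(d_bay_dock)}
    → {at(store), have(k2), key_at(k2,bay), locked(d_bay_dock)}
  through step 2 (move(dock,store)): drop {at(store)}, keep {have(k2), key_at(k2,bay), locked(d_bay_dock)}, require {at(dock), open(d_dock_store)}
    → {at(dock), have(k2), key_at(k2,bay), locked(d_bay_dock), open(d_dock_store)}
  through step 1 (unlock(d_dock_store)): drop {open(d_dock_store)}, keep {at(dock), have(k2), key_at(k2,bay), locked(d_bay_dock)}, require {have(k1), locked(d_dock_store)}
    → {at(dock), have(k1), have(k2), key_at(k2,bay), locked(d_bay_dock), locked(d_dock_store)}

== RESULT ==
["at(dock)", "have(k1)", "have(k2)", "key_at(k2,bay)", "locked(d_bay_dock)", "locked(d_dock_store)"]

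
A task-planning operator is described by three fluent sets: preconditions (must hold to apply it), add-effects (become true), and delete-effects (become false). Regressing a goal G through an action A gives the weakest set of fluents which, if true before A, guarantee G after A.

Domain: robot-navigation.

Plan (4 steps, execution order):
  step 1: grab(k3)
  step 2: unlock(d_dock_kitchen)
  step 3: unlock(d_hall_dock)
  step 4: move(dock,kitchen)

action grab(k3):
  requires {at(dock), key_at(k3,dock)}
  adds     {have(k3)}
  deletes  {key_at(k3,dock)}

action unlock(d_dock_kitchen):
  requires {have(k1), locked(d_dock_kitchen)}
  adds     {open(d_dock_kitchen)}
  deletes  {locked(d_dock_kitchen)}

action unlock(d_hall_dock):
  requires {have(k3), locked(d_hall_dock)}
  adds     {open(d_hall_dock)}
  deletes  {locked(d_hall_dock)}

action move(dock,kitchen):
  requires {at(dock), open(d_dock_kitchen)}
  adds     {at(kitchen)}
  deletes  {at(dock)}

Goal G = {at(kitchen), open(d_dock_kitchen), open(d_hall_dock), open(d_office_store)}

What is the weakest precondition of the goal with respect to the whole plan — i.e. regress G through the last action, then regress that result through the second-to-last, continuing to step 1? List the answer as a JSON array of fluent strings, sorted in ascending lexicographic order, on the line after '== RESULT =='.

Regress step by step:
  through step 4 (move(dock,kitchen)): drop {at(kitchen)}, keep {open(d_dock_kitchen), open(d_hall_dock), open(d_office_store)}, require {at(dock), open(d_dock_kitchen)}
    → {at(dock), open(d_dock_kitchen), open(d_hall_dock), open(d_office_store)}
  through step 3 (unlock(d_hall_dock)): drop {open(d_hall_dock)}, keep {at(dock), open(d_dock_kitchen), open(d_office_store)}, require {have(k3), locked(d_hall_dock)}
    → {at(dock), have(k3), locked(d_hall_dock), open(d_dock_kitchen), open(d_office_store)}
  through step 2 (unlock(d_dock_kitchen)): drop {open(d_dock_kitchen)}, keep {at(dock), have(k3), locked(d_hall_dock), open(d_office_store)}, require {have(k1), locked(d_dock_kitchen)}
    → {at(dock), have(k1), have(k3), locked(d_dock_kitchen), locked(d_hall_dock), open(d_office_store)}
  through step 1 (grab(k3)): drop {have(k3)}, keep {at(dock), have(k1), locked(d_dock_kitchen), locked(d_hall_dock), open(d_office_store)}, require {at(dock), key_at(k3,dock)}
    → {at(dock), have(k1), key_at(k3,dock), locked(d_dock_kitchen), locked(d_hall_dock), open(d_office_store)}

== RESULT ==
["at(dock)", "have(k1)", "key_at(k3,dock)", "locked(d_dock_kitchen)", "locked(d_hall_dock)", "open(d_office_store)"]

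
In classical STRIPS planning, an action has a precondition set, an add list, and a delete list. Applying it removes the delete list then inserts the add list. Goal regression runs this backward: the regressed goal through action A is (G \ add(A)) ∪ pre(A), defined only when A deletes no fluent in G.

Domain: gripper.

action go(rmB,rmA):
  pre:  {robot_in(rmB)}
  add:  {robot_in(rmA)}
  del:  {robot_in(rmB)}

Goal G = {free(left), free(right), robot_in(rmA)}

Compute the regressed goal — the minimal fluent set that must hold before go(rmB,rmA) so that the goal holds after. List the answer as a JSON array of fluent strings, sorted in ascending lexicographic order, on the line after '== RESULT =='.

Regress:
  G ∩ del = {}  (empty — regression defined)
  G \ add = {free(left), free(right), robot_in(rmA)} \ {robot_in(rmA)} = {free(left), free(right)}
  ∪ pre   = {free(left), free(right)} ∪ {robot_in(rmB)}
          = {free(left), free(right), robot_in(rmB)}

== RESULT ==
["free(left)", "free(right)", "robot_in(rmB)"]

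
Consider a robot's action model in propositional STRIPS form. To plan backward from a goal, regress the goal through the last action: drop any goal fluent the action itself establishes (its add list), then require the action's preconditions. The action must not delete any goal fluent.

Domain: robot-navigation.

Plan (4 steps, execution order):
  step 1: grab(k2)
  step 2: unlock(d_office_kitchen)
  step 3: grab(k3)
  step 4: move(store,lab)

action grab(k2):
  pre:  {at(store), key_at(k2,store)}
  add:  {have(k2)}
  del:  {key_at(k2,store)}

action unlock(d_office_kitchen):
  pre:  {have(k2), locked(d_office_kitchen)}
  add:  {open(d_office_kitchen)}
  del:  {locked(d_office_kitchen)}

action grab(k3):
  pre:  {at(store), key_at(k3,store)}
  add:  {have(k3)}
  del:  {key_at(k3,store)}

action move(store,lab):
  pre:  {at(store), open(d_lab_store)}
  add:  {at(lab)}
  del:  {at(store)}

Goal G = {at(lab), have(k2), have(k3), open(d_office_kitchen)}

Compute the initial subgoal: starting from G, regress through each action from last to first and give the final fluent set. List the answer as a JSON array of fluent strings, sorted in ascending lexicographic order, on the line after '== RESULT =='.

Regress step by step:
  through step 4 (move(store,lab)): drop {at(lab)}, keep {have(k2), have(k3), open(d_office_kitchen)}, require {at(store), open(d_lab_store)}
    → {at(store), have(k2), have(k3), open(d_lab_store), open(d_office_kitchen)}
  through step 3 (grab(k3)): drop {have(k3)}, keep {at(store), have(k2), open(d_lab_store), open(d_office_kitchen)}, require {at(store), key_at(k3,store)}
    → {at(store), have(k2), key_at(k3,store), open(d_lab_store), open(d_office_kitchen)}
  through step 2 (unlock(d_office_kitchen)): drop {open(d_office_kitchen)}, keep {at(store), have(k2), key_at(k3,store), open(d_lab_store)}, require {have(k2), locked(d_office_kitchen)}
    → {at(store), have(k2), key_at(k3,store), locked(d_office_kitchen), open(d_lab_store)}
  through step 1 (grab(k2)): drop {have(k2)}, keep {at(store), key_at(k3,store), locked(d_office_kitchen), open(d_lab_store)}, require {at(store), key_at(k2,store)}
    → {at(store), key_at(k2,store), key_at(k3,store), locked(d_office_kitchen), open(d_lab_store)}

== RESULT ==
["at(store)", "key_at(k2,store)", "key_at(k3,store)", "locked(d_office_kitchen)", "open(d_lab_store)"]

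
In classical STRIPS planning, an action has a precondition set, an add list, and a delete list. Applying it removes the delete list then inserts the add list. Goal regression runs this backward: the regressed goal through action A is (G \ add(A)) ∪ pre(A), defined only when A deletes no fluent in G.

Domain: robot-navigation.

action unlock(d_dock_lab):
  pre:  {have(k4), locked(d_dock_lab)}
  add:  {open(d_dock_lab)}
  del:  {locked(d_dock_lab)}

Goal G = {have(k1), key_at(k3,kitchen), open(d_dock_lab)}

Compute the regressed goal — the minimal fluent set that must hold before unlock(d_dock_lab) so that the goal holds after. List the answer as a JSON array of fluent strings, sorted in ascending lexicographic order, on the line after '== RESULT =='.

Compute (G \ add) ∪ pre:
  G ∩ del = {}  (empty — regression defined)
  G \ add = {have(k1), key_at(k3,kitchen), open(d_dock_lab)} \ {open(d_dock_lab)} = {have(k1), key_at(k3,kitchen)}
  ∪ pre   = {have(k1), key_at(k3,kitchen)} ∪ {have(k4), locked(d_dock_lab)}
          = {have(k1), have(k4), key_at(k3,kitchen), locked(d_dock_lab)}

== RESULT ==
["have(k1)", "have(k4)", "key_at(k3,kitchen)", "locked(d_dock_lab)"]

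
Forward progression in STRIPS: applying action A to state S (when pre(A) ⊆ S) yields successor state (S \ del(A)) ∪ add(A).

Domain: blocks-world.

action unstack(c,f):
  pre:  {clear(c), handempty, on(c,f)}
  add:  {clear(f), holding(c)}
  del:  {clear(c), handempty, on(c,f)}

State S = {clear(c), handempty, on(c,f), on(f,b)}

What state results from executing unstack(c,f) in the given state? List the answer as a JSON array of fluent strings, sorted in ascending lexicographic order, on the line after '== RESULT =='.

Compute (S \ del) ∪ add:
  pre ⊆ S: {clear(c), handempty, on(c,f)} ⊆ S  — applicable
  S \ del = {on(f,b)}
  ∪ add   = {clear(f), holding(c), on(f,b)}

== RESULT ==
["clear(f)", "holding(c)", "on(f,b)"]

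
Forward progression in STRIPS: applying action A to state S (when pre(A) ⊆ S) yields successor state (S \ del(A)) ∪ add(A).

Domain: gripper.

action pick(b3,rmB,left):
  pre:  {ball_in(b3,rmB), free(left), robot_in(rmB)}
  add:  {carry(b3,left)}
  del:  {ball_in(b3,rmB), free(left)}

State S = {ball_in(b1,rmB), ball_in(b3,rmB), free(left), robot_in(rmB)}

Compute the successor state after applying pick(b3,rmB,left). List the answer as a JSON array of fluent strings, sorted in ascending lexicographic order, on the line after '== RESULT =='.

Progress:
  pre ⊆ S: {ball_in(b3,rmB), free(left), robot_in(rmB)} ⊆ S  — applicable
  S \ del = {ball_in(b1,rmB), robot_in(rmB)}
  ∪ add   = {ball_in(b1,rmB), carry(b3,left), robot_in(rmB)}

== RESULT ==
["ball_in(b1,rmB)", "carry(b3,left)", "robot_in(rmB)"]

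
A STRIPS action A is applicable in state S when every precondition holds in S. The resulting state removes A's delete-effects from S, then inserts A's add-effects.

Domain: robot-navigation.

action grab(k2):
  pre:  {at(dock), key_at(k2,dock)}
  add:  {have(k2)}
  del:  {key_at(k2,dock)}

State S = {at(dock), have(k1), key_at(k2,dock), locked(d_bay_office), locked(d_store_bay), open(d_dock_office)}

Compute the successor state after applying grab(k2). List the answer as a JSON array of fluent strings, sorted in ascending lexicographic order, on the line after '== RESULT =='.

Compute (S \ del) ∪ add:
  pre ⊆ S: {at(dock), key_at(k2,dock)} ⊆ S  — applicable
  S \ del = {at(dock), have(k1), locked(d_bay_office), locked(d_store_bay), open(d_dock_office)}
  ∪ add   = {at(dock), have(k1), have(k2), locked(d_bay_office), locked(d_store_bay), open(d_dock_office)}

== RESULT ==
["at(dock)", "have(k1)", "have(k2)", "locked(d_bay_office)", "locked(d_store_bay)", "open(d_dock_office)"]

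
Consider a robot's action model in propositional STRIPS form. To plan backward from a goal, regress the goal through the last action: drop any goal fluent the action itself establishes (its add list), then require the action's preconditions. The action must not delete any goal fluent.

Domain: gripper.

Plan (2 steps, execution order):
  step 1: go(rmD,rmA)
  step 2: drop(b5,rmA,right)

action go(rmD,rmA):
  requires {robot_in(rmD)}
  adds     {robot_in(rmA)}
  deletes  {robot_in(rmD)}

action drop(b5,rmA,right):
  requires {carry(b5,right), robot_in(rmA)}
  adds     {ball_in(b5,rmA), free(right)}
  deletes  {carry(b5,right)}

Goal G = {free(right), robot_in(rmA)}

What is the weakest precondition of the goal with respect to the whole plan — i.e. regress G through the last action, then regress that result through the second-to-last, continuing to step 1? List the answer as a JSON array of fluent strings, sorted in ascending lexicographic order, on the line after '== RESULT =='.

Work backward from the goal:
  through step 2 (drop(b5,rmA,right)): drop {free(right)}, keep {robot_in(rmA)}, require {carry(b5,right), robot_in(rmA)}
    → {carry(b5,right), robot_in(rmA)}
  through step 1 (go(rmD,rmA)): drop {robot_in(rmA)}, keep {carry(b5,right)}, require {robot_in(rmD)}
    → {carry(b5,right), robot_in(rmD)}

== RESULT ==
["carry(b5,right)", "robot_in(rmD)"]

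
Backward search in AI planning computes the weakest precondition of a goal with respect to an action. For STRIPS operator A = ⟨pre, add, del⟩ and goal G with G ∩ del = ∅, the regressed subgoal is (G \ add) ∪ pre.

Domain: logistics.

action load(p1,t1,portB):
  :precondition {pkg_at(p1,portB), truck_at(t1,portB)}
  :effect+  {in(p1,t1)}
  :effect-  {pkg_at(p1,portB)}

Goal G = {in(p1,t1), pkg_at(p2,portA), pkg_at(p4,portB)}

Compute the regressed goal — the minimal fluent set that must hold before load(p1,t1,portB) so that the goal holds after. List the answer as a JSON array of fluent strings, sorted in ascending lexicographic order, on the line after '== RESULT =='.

Compute (G \ add) ∪ pre:
  G ∩ del = {}  (empty — regression defined)
  G \ add = {in(p1,t1), pkg_at(p2,portA), pkg_at(p4,portB)} \ {in(p1,t1)} = {pkg_at(p2,portA), pkg_at(p4,portB)}
  ∪ pre   = {pkg_at(p2,portA), pkg_at(p4,portB)} ∪ {pkg_at(p1,portB), truck_at(t1,portB)}
          = {pkg_at(p1,portB), pkg_at(p2,portA), pkg_at(p4,portB), truck_at(t1,portB)}

== RESULT ==
["pkg_at(p1,portB)", "pkg_at(p2,portA)", "pkg_at(p4,portB)", "truck_at(t1,portB)"]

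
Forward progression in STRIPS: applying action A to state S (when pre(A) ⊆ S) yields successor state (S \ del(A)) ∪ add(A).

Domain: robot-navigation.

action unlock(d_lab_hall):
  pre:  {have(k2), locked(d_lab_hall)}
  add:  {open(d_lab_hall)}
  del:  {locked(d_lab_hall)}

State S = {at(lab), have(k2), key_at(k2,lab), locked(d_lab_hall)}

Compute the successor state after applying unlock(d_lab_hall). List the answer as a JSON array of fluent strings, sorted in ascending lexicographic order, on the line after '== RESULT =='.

Progress:
  pre ⊆ S: {have(k2), locked(d_lab_hall)} ⊆ S  — applicable
  S \ del = {at(lab), have(k2), key_at(k2,lab)}
  ∪ add   = {at(lab), have(k2), key_at(k2,lab), open(d_lab_hall)}

== RESULT ==
["at(lab)", "have(k2)", "key_at(k2,lab)", "open(d_lab_hall)"]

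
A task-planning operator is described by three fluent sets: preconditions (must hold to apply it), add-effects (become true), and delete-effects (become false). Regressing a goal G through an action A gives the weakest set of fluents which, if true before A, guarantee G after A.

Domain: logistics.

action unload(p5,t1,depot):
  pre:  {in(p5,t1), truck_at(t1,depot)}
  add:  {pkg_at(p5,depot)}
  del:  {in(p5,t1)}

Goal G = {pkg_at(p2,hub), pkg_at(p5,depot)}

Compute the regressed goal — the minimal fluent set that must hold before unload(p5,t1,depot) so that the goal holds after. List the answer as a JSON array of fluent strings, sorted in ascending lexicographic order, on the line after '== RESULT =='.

Regress:
  G ∩ del = {}  (empty — regression defined)
  G \ add = {pkg_at(p2,hub), pkg_at(p5,depot)} \ {pkg_at(p5,depot)} = {pkg_at(p2,hub)}
  ∪ pre   = {pkg_at(p2,hub)} ∪ {in(p5,t1), truck_at(t1,depot)}
          = {in(p5,t1), pkg_at(p2,hub), truck_at(t1,depot)}

== RESULT ==
["in(p5,t1)", "pkg_at(p2,hub)", "truck_at(t1,depot)"]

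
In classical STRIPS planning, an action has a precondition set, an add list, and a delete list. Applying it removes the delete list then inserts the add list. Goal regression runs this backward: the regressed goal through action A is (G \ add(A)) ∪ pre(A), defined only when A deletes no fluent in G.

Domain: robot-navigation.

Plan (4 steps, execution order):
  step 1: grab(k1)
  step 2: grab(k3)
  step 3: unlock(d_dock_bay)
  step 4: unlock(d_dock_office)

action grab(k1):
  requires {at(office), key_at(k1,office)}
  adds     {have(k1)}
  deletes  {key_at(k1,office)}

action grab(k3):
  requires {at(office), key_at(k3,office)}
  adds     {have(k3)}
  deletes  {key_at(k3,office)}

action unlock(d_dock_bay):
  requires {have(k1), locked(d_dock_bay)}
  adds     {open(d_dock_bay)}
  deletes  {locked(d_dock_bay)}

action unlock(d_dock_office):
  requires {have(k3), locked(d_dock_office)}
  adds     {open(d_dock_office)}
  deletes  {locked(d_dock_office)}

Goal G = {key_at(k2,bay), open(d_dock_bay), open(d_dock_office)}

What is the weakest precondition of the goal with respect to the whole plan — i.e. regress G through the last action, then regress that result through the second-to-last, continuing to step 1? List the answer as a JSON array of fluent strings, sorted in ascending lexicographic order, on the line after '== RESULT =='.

Regress step by step:
  through step 4 (unlock(d_dock_office)): drop {open(d_dock_office)}, keep {key_at(k2,bay), open(d_dock_bay)}, require {have(k3), locked(d_dock_office)}
    → {have(k3), key_at(k2,bay), locked(d_dock_office), open(d_dock_bay)}
  through step 3 (unlock(d_dock_bay)): drop {open(d_dock_bay)}, keep {have(k3), key_at(k2,bay), locked(d_dock_office)}, require {have(k1), locked(d_dock_bay)}
    → {have(k1), have(k3), key_at(k2,bay), locked(d_dock_bay), locked(d_dock_office)}
  through step 2 (grab(k3)): drop {have(k3)}, keep {have(k1), key_at(k2,bay), locked(d_dock_bay), locked(d_dock_office)}, require {at(office), key_at(k3,office)}
    → {at(office), have(k1), key_at(k2,bay), key_at(k3,office), locked(d_dock_bay), locked(d_dock_office)}
  through step 1 (grab(k1)): drop {have(k1)}, keep {at(office), key_at(k2,bay), key_at(k3,office), locked(d_dock_bay), locked(d_dock_office)}, require {at(office), key_at(k1,office)}
    → {at(office), key_at(k1,office), key_at(k2,bay), key_at(k3,office), locked(d_dock_bay), locked(d_dock_office)}

== RESULT ==
["at(office)", "key_at(k1,office)", "key_at(k2,bay)", "key_at(k3,office)", "locked(d_dock_bay)", "locked(d_dock_office)"]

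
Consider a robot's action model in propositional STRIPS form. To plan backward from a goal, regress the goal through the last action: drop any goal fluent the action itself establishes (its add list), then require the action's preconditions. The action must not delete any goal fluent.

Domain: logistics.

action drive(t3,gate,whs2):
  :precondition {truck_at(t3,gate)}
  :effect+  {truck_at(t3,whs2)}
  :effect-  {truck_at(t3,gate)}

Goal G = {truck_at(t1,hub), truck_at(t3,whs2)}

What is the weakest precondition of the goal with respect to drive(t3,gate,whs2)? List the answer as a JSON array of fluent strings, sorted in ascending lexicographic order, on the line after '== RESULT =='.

Compute (G \ add) ∪ pre:
  G ∩ del = {}  (empty — regression defined)
  G \ add = {truck_at(t1,hub), truck_at(t3,whs2)} \ {truck_at(t3,whs2)} = {truck_at(t1,hub)}
  ∪ pre   = {truck_at(t1,hub)} ∪ {truck_at(t3,gate)}
          = {truck_at(t1,hub), truck_at(t3,gate)}

== RESULT ==
["truck_at(t1,hub)", "truck_at(t3,gate)"]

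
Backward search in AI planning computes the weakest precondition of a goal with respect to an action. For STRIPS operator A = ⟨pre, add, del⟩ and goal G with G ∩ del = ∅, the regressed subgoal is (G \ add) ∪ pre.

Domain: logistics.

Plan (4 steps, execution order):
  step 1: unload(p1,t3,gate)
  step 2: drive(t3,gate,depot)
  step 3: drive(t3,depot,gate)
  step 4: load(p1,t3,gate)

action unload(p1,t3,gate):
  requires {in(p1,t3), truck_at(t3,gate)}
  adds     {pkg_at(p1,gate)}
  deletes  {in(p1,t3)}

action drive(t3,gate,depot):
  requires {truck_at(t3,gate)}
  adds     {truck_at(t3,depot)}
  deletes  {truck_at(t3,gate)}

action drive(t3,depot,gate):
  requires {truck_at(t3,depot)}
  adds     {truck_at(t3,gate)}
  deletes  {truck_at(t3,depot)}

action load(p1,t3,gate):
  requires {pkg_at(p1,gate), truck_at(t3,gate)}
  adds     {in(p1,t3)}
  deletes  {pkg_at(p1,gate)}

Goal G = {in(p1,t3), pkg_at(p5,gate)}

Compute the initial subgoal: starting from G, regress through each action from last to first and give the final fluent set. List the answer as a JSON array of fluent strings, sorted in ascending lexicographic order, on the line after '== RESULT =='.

Work backward from the goal:
  through step 4 (load(p1,t3,gate)): drop {in(p1,t3)}, keep {pkg_at(p5,gate)}, require {pkg_at(p1,gate), truck_at(t3,gate)}
    → {pkg_at(p1,gate), pkg_at(p5,gate), truck_at(t3,gate)}
  through step 3 (drive(t3,depot,gate)): drop {truck_at(t3,gate)}, keep {pkg_at(p1,gate), pkg_at(p5,gate)}, require {truck_at(t3,depot)}
    → {pkg_at(p1,gate), pkg_at(p5,gate), truck_at(t3,depot)}
  through step 2 (drive(t3,gate,depot)): drop {truck_at(t3,depot)}, keep {pkg_at(p1,gate), pkg_at(p5,gate)}, require {truck_at(t3,gate)}
    → {pkg_at(p1,gate), pkg_at(p5,gate), truck_at(t3,gate)}
  through step 1 (unload(p1,t3,gate)): drop {pkg_at(p1,gate)}, keep {pkg_at(p5,gate), truck_at(t3,gate)}, require {in(p1,t3), truck_at(t3,gate)}
    → {in(p1,t3), pkg_at(p5,gate), truck_at(t3,gate)}

== RESULT ==
["in(p1,t3)", "pkg_at(p5,gate)", "truck_at(t3,gate)"]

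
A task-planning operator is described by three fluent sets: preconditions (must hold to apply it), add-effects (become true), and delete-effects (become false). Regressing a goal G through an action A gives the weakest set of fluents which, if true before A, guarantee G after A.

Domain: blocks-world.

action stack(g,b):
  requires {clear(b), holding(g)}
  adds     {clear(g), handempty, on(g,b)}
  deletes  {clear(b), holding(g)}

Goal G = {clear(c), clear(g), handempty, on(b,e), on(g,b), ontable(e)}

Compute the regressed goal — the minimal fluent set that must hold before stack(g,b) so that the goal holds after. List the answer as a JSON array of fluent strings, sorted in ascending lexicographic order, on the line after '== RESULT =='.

Regress:
  G ∩ del = {}  (empty — regression defined)
  G \ add = {clear(c), clear(g), handempty, on(b,e), on(g,b), ontable(e)} \ {clear(g), handempty, on(g,b)} = {clear(c), on(b,e), ontable(e)}
  ∪ pre   = {clear(c), on(b,e), ontable(e)} ∪ {clear(b), holding(g)}
          = {clear(b), clear(c), holding(g), on(b,e), ontable(e)}

== RESULT ==
["clear(b)", "clear(c)", "holding(g)", "on(b,e)", "ontable(e)"]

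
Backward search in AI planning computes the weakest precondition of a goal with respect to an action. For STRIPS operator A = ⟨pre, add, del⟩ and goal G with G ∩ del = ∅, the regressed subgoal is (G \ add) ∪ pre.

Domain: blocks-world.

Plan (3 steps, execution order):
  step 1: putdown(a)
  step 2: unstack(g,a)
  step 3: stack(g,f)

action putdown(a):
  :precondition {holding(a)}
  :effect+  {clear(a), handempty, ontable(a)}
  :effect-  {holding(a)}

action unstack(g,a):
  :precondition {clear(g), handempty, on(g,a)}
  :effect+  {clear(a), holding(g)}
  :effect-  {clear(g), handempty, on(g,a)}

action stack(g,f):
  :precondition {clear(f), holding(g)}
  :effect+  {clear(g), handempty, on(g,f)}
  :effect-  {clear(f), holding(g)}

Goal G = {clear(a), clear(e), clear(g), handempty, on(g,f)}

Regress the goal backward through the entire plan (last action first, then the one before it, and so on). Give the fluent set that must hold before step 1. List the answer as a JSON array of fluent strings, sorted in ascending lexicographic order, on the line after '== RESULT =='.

Work backward from the goal:
  through step 3 (stack(g,f)): drop {clear(g), handempty, on(g,f)}, keep {clear(a), clear(e)}, require {clear(f), holding(g)}
    → {clear(a), clear(e), clear(f), holding(g)}
  through step 2 (unstack(g,a)): drop {clear(a), holding(g)}, keep {clear(e), clear(f)}, require {clear(g), handempty, on(g,a)}
    → {clear(e), clear(f), clear(g), handempty, on(g,a)}
  through step 1 (putdown(a)): drop {handempty}, keep {clear(e), clear(f), clear(g), on(g,a)}, require {holding(a)}
    → {clear(e), clear(f), clear(g), holding(a), on(g,a)}

== RESULT ==
["clear(e)", "clear(f)", "clear(g)", "holding(a)", "on(g,a)"]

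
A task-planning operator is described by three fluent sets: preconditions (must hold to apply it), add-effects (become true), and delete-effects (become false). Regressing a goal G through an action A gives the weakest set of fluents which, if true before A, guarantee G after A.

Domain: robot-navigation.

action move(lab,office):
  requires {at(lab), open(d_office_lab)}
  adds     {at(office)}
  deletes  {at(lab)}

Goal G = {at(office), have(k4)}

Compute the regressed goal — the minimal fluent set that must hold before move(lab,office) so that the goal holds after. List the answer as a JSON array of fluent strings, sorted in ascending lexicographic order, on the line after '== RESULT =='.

Regress:
  G ∩ del = {}  (empty — regression defined)
  G \ add = {at(office), have(k4)} \ {at(office)} = {have(k4)}
  ∪ pre   = {have(k4)} ∪ {at(lab), open(d_office_lab)}
          = {at(lab), have(k4), open(d_office_lab)}

== RESULT ==
["at(lab)", "have(k4)", "open(d_office_lab)"]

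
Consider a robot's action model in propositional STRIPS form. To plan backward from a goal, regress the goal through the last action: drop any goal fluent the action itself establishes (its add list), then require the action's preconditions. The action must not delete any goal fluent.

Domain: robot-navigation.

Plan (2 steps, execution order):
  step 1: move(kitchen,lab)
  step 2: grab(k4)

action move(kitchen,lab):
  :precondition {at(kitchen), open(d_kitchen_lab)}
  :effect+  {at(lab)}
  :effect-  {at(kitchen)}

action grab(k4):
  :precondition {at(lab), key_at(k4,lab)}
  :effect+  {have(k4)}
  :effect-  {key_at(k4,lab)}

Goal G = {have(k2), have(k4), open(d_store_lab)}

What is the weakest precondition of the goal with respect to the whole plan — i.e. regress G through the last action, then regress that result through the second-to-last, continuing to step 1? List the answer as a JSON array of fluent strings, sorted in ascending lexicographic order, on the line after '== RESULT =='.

Regress step by step:
  through step 2 (grab(k4)): drop {have(k4)}, keep {have(k2), open(d_store_lab)}, require {at(lab), key_at(k4,lab)}
    → {at(lab), have(k2), key_at(k4,lab), open(d_store_lab)}
  through step 1 (move(kitchen,lab)): drop {at(lab)}, keep {have(k2), key_at(k4,lab), open(d_store_lab)}, require {at(kitchen), open(d_kitchen_lab)}
    → {at(kitchen), have(k2), key_at(k4,lab), open(d_kitchen_lab), open(d_store_lab)}

== RESULT ==
["at(kitchen)", "have(k2)", "key_at(k4,lab)", "open(d_kitchen_lab)", "open(d_store_lab)"]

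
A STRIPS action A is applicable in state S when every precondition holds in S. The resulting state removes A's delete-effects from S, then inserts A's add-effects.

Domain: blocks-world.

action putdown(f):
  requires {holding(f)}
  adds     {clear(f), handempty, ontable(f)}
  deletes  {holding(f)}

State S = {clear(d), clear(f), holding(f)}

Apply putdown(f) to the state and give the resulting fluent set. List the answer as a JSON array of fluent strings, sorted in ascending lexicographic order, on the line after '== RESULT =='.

Progress:
  pre ⊆ S: {holding(f)} ⊆ S  — applicable
  S \ del = {clear(d), clear(f)}
  ∪ add   = {clear(d), clear(f), handempty, ontable(f)}

== RESULT ==
["clear(d)", "clear(f)", "handempty", "ontable(f)"]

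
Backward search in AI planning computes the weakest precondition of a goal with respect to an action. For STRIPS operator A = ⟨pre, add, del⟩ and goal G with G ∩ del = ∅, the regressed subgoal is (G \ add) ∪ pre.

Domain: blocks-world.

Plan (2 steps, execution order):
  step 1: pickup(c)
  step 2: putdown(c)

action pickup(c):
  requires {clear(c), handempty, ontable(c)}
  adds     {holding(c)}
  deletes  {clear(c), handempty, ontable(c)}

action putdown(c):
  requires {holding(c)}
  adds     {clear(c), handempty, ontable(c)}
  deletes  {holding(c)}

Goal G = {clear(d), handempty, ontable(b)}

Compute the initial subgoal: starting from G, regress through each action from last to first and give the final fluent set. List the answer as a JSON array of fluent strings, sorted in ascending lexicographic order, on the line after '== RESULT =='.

Work backward from the goal:
  through step 2 (putdown(c)): drop {handempty}, keep {clear(d), ontable(b)}, require {holding(c)}
    → {clear(d), holding(c), ontable(b)}
  through step 1 (pickup(c)): drop {holding(c)}, keep {clear(d), ontable(b)}, require {clear(c), handempty, ontable(c)}
    → {clear(c), clear(d), handempty, ontable(b), ontable(c)}

== RESULT ==
["clear(c)", "clear(d)", "handempty", "ontable(b)", "ontable(c)"]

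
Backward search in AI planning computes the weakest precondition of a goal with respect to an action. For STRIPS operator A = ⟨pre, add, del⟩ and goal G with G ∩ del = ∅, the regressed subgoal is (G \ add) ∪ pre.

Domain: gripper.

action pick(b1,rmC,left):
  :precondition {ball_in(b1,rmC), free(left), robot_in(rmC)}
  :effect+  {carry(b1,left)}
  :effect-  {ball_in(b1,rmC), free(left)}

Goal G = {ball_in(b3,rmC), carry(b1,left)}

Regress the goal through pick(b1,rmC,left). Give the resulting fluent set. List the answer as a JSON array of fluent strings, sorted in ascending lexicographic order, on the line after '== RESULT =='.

Regress:
  G ∩ del = {}  (empty — regression defined)
  G \ add = {ball_in(b3,rmC), carry(b1,left)} \ {carry(b1,left)} = {ball_in(b3,rmC)}
  ∪ pre   = {ball_in(b3,rmC)} ∪ {ball_in(b1,rmC), free(left), robot_in(rmC)}
          = {ball_in(b1,rmC), ball_in(b3,rmC), free(left), robot_in(rmC)}

== RESULT ==
["ball_in(b1,rmC)", "ball_in(b3,rmC)", "free(left)", "robot_in(rmC)"]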